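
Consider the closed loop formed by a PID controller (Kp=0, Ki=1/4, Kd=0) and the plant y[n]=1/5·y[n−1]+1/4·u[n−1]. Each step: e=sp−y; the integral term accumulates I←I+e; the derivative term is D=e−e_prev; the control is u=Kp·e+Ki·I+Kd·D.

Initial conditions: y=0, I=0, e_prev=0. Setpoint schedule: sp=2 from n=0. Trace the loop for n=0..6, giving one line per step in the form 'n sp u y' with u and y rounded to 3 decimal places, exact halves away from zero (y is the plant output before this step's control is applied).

0 2 0.500 0.000
1 2 0.969 0.125
2 2 1.402 0.267
3 2 1.801 0.404
4 2 2.168 0.531
5 2 2.506 0.648
6 2 2.817 0.756

(exact arithmetic carried between steps; '≈' marks a value shown rounded to 6 d.p. or computed from one; I and e_prev carry over from the previous line; the table rounds u and y to 3 d.p., halves away from zero)
n=0: y=0, sp=2, e=sp−y=2; I=2, D=e−e_prev=2; u=0·2+1/4·2+0·2=0.5; next y=1/5·0+1/4·0.5=0.125
n=1: y=0.125, sp=2, e=sp−y=1.875; I=3.875, D=e−e_prev=-0.125; u=0·1.875+1/4·3.875+0·(-0.125)=0.96875; next y=1/5·0.125+1/4·0.96875≈0.267188
n=2: y≈0.267188, sp=2, e=sp−y≈1.732813; I≈5.607813, D=e−e_prev≈-0.142188; u=0·1.732813+1/4·5.607813+0·(-0.142188)≈1.401953; next y=1/5·0.267188+1/4·1.401953≈0.403926
n=3: y≈0.403926, sp=2, e=sp−y≈1.596074; I≈7.203887, D=e−e_prev≈-0.136738; u=0·1.596074+1/4·7.203887+0·(-0.136738)≈1.800972; next y=1/5·0.403926+1/4·1.800972≈0.531028
n=4: y≈0.531028, sp=2, e=sp−y≈1.468972; I≈8.672859, D=e−e_prev≈-0.127102; u=0·1.468972+1/4·8.672859+0·(-0.127102)≈2.168215; next y=1/5·0.531028+1/4·2.168215≈0.648259
n=5: y≈0.648259, sp=2, e=sp−y≈1.351741; I≈10.024599, D=e−e_prev≈-0.117231; u=0·1.351741+1/4·10.024599+0·(-0.117231)≈2.506150; next y=1/5·0.648259+1/4·2.506150≈0.756189
n=6: y≈0.756189, sp=2, e=sp−y≈1.243811; I≈11.268410, D=e−e_prev≈-0.107930; u=0·1.243811+1/4·11.268410+0·(-0.107930)≈2.817103; next y=1/5·0.756189+1/4·2.817103≈0.855513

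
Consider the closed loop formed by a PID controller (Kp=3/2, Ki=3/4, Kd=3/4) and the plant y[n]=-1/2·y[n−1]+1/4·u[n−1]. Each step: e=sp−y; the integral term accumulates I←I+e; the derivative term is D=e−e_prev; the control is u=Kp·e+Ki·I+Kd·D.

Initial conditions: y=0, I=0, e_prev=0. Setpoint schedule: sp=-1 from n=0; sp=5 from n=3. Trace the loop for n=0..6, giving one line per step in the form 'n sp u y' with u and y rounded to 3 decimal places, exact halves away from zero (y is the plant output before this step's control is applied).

(exact arithmetic carried between steps; '≈' marks a value shown rounded to 6 d.p. or computed from one; I and e_prev carry over from the previous line; the table rounds u and y to 3 d.p., halves away from zero)
n=0: y=0, sp=-1, e=sp−y=-1; I=-1, D=e−e_prev=-1; u=3/2·(-1)+3/4·(-1)+3/4·(-1)=-3; next y=-1/2·0+1/4·(-3)=-0.75
n=1: y=-0.75, sp=-1, e=sp−y=-0.25; I=-1.25, D=e−e_prev=0.75; u=3/2·(-0.25)+3/4·(-1.25)+3/4·0.75=-0.75; next y=-1/2·(-0.75)+1/4·(-0.75)=0.1875
n=2: y=0.1875, sp=-1, e=sp−y=-1.1875; I=-2.4375, D=e−e_prev=-0.9375; u=3/2·(-1.1875)+3/4·(-2.4375)+3/4·(-0.9375)=-4.3125; next y=-1/2·0.1875+1/4·(-4.3125)=-1.171875
n=3: y=-1.171875, sp=5, e=sp−y=6.171875; I=3.734375, D=e−e_prev=7.359375; u=3/2·6.171875+3/4·3.734375+3/4·7.359375=17.578125; next y=-1/2·(-1.171875)+1/4·17.578125≈4.980469
n=4: y≈4.980469, sp=5, e=sp−y≈0.019531; I≈3.753906, D=e−e_prev≈-6.152344; u=3/2·0.019531+3/4·3.753906+3/4·(-6.152344)≈-1.769531; next y=-1/2·4.980469+1/4·(-1.769531)≈-2.932617
n=5: y≈-2.932617, sp=5, e=sp−y≈7.932617; I≈11.686523, D=e−e_prev≈7.913086; u=3/2·7.932617+3/4·11.686523+3/4·7.913086≈26.598633; next y=-1/2·(-2.932617)+1/4·26.598633≈8.115967
n=6: y≈8.115967, sp=5, e=sp−y≈-3.115967; I≈8.570557, D=e−e_prev≈-11.048584; u=3/2·(-3.115967)+3/4·8.570557+3/4·(-11.048584)≈-6.532471; next y=-1/2·8.115967+1/4·(-6.532471)≈-5.691101

0 -1 -3.000 0.000
1 -1 -0.750 -0.750
2 -1 -4.313 0.188
3 5 17.578 -1.172
4 5 -1.770 4.980
5 5 26.599 -2.933
6 5 -6.532 8.116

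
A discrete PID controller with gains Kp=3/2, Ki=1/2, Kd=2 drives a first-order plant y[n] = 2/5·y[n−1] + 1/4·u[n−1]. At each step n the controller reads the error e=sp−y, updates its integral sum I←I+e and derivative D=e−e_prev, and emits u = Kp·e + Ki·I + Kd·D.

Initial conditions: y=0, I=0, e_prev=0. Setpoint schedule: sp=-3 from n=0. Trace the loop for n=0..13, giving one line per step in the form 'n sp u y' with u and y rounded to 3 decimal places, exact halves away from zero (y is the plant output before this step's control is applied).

(exact arithmetic carried between steps; '≈' marks a value shown rounded to 6 d.p. or computed from one; I and e_prev carry over from the previous line; the table rounds u and y to 3 d.p., halves away from zero)
n=0: y=0, sp=-3, e=sp−y=-3; I=-3, D=e−e_prev=-3; u=3/2·(-3)+1/2·(-3)+2·(-3)=-12; next y=2/5·0+1/4·(-12)=-3
n=1: y=-3, sp=-3, e=sp−y=0; I=-3, D=e−e_prev=3; u=3/2·0+1/2·(-3)+2·3=4.5; next y=2/5·(-3)+1/4·4.5=-0.075
n=2: y=-0.075, sp=-3, e=sp−y=-2.925; I=-5.925, D=e−e_prev=-2.925; u=3/2·(-2.925)+1/2·(-5.925)+2·(-2.925)=-13.2; next y=2/5·(-0.075)+1/4·(-13.2)=-3.33
n=3: y=-3.33, sp=-3, e=sp−y=0.33; I=-5.595, D=e−e_prev=3.255; u=3/2·0.33+1/2·(-5.595)+2·3.255=4.2075; next y=2/5·(-3.33)+1/4·4.2075=-0.280125
n=4: y=-0.280125, sp=-3, e=sp−y=-2.719875; I=-8.314875, D=e−e_prev=-3.049875; u=3/2·(-2.719875)+1/2·(-8.314875)+2·(-3.049875)=-14.337; next y=2/5·(-0.280125)+1/4·(-14.337)=-3.6963
n=5: y=-3.6963, sp=-3, e=sp−y=0.6963; I=-7.618575, D=e−e_prev=3.416175; u=3/2·0.6963+1/2·(-7.618575)+2·3.416175≈4.067513; next y=2/5·(-3.6963)+1/4·4.067513≈-0.461642
n=6: y≈-0.461642, sp=-3, e=sp−y≈-2.538358; I≈-10.156933, D=e−e_prev≈-3.234658; u=3/2·(-2.538358)+1/2·(-10.156933)+2·(-3.234658)≈-15.35532; next y=2/5·(-0.461642)+1/4·(-15.35532)≈-4.023487
n=7: y≈-4.023487, sp=-3, e=sp−y≈1.023487; I≈-9.133446, D=e−e_prev≈3.561845; u=3/2·1.023487+1/2·(-9.133446)+2·3.561845≈4.092197; next y=2/5·(-4.023487)+1/4·4.092197≈-0.586346
n=8: y≈-0.586346, sp=-3, e=sp−y≈-2.413654; I≈-11.547101, D=e−e_prev≈-3.437141; u=3/2·(-2.413654)+1/2·(-11.547101)+2·(-3.437141)≈-16.268315; next y=2/5·(-0.586346)+1/4·(-16.268315)≈-4.301617
n=9: y≈-4.301617, sp=-3, e=sp−y≈1.301617; I≈-10.245484, D=e−e_prev≈3.715271; u=3/2·1.301617+1/2·(-10.245484)+2·3.715271≈4.260226; next y=2/5·(-4.301617)+1/4·4.260226≈-0.655590
n=10: y≈-0.655590, sp=-3, e=sp−y≈-2.344410; I≈-12.589894, D=e−e_prev≈-3.646027; u=3/2·(-2.344410)+1/2·(-12.589894)+2·(-3.646027)≈-17.103615; next y=2/5·(-0.655590)+1/4·(-17.103615)≈-4.538140
n=11: y≈-4.538140, sp=-3, e=sp−y≈1.538140; I≈-11.051754, D=e−e_prev≈3.882550; u=3/2·1.538140+1/2·(-11.051754)+2·3.882550≈4.546432; next y=2/5·(-4.538140)+1/4·4.546432≈-0.678648
n=12: y≈-0.678648, sp=-3, e=sp−y≈-2.321352; I≈-13.373106, D=e−e_prev≈-3.859492; u=3/2·(-2.321352)+1/2·(-13.373106)+2·(-3.859492)≈-17.887565; next y=2/5·(-0.678648)+1/4·(-17.887565)≈-4.743350
n=13: y≈-4.743350, sp=-3, e=sp−y≈1.743350; I≈-11.629756, D=e−e_prev≈4.064702; u=3/2·1.743350+1/2·(-11.629756)+2·4.064702≈4.929552; next y=2/5·(-4.743350)+1/4·4.929552≈-0.664952

0 -3 -12.000 0.000
1 -3 4.500 -3.000
2 -3 -13.200 -0.075
3 -3 4.208 -3.330
4 -3 -14.337 -0.280
5 -3 4.068 -3.696
6 -3 -15.355 -0.462
7 -3 4.092 -4.023
8 -3 -16.268 -0.586
9 -3 4.260 -4.302
10 -3 -17.104 -0.656
11 -3 4.546 -4.538
12 -3 -17.888 -0.679
13 -3 4.930 -4.743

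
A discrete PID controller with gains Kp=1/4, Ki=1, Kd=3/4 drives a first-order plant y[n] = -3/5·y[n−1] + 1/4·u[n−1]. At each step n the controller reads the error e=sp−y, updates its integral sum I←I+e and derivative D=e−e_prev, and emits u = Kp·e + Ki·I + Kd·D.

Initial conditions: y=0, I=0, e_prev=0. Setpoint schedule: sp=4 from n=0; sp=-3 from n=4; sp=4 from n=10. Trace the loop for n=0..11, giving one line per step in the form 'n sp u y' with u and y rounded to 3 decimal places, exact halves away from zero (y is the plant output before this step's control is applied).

0 4 8.000 0.000
1 4 5.000 2.000
2 4 12.400 0.050
3 4 8.848 3.070
4 -3 3.443 0.370
5 -3 2.760 0.639
6 -3 -0.013 0.307
7 -3 -2.581 -0.187
8 -3 -5.073 -0.533
9 -3 -6.968 -0.949
10 4 5.117 -1.173
11 4 -1.440 1.983

(exact arithmetic carried between steps; '≈' marks a value shown rounded to 6 d.p. or computed from one; I and e_prev carry over from the previous line; the table rounds u and y to 3 d.p., halves away from zero)
n=0: y=0, sp=4, e=sp−y=4; I=4, D=e−e_prev=4; u=1/4·4+1·4+3/4·4=8; next y=-3/5·0+1/4·8=2
n=1: y=2, sp=4, e=sp−y=2; I=6, D=e−e_prev=-2; u=1/4·2+1·6+3/4·(-2)=5; next y=-3/5·2+1/4·5=0.05
n=2: y=0.05, sp=4, e=sp−y=3.95; I=9.95, D=e−e_prev=1.95; u=1/4·3.95+1·9.95+3/4·1.95=12.4; next y=-3/5·0.05+1/4·12.4=3.07
n=3: y=3.07, sp=4, e=sp−y=0.93; I=10.88, D=e−e_prev=-3.02; u=1/4·0.93+1·10.88+3/4·(-3.02)=8.8475; next y=-3/5·3.07+1/4·8.8475=0.369875
n=4: y=0.369875, sp=-3, e=sp−y=-3.369875; I=7.510125, D=e−e_prev=-4.299875; u=1/4·(-3.369875)+1·7.510125+3/4·(-4.299875)=3.44275; next y=-3/5·0.369875+1/4·3.44275≈0.638763
n=5: y≈0.638763, sp=-3, e=sp−y≈-3.638763; I≈3.871363, D=e−e_prev≈-0.268888; u=1/4·(-3.638763)+1·3.871363+3/4·(-0.268888)≈2.760006; next y=-3/5·0.638763+1/4·2.760006≈0.306744
n=6: y≈0.306744, sp=-3, e=sp−y≈-3.306744; I≈0.564618, D=e−e_prev≈0.332018; u=1/4·(-3.306744)+1·0.564618+3/4·0.332018≈-0.013054; next y=-3/5·0.306744+1/4·(-0.013054)≈-0.187310
n=7: y≈-0.187310, sp=-3, e=sp−y≈-2.812690; I≈-2.248072, D=e−e_prev≈0.494054; u=1/4·(-2.812690)+1·(-2.248072)+3/4·0.494054≈-2.580704; next y=-3/5·(-0.187310)+1/4·(-2.580704)≈-0.532790
n=8: y≈-0.532790, sp=-3, e=sp−y≈-2.467210; I≈-4.715282, D=e−e_prev≈0.345480; u=1/4·(-2.467210)+1·(-4.715282)+3/4·0.345480≈-5.072974; next y=-3/5·(-0.532790)+1/4·(-5.072974)≈-0.948570
n=9: y≈-0.948570, sp=-3, e=sp−y≈-2.051430; I≈-6.766712, D=e−e_prev≈0.415779; u=1/4·(-2.051430)+1·(-6.766712)+3/4·0.415779≈-6.967735; next y=-3/5·(-0.948570)+1/4·(-6.967735)≈-1.172792
n=10: y≈-1.172792, sp=4, e=sp−y≈5.172792; I≈-1.593920, D=e−e_prev≈7.224223; u=1/4·5.172792+1·(-1.593920)+3/4·7.224223≈5.117445; next y=-3/5·(-1.172792)+1/4·5.117445≈1.983036
n=11: y≈1.983036, sp=4, e=sp−y≈2.016964; I≈0.423043, D=e−e_prev≈-3.155829; u=1/4·2.016964+1·0.423043+3/4·(-3.155829)≈-1.439587; next y=-3/5·1.983036+1/4·(-1.439587)≈-1.549719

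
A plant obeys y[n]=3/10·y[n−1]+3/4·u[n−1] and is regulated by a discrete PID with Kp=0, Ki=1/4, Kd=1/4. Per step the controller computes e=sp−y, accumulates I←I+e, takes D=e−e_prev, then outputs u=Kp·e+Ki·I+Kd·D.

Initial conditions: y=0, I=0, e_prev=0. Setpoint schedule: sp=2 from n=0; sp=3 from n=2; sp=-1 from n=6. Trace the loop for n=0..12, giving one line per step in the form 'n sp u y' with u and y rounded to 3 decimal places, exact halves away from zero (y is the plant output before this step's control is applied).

(exact arithmetic carried between steps; '≈' marks a value shown rounded to 6 d.p. or computed from one; I and e_prev carry over from the previous line; the table rounds u and y to 3 d.p., halves away from zero)
n=0: y=0, sp=2, e=sp−y=2; I=2, D=e−e_prev=2; u=0·2+1/4·2+1/4·2=1; next y=3/10·0+3/4·1=0.75
n=1: y=0.75, sp=2, e=sp−y=1.25; I=3.25, D=e−e_prev=-0.75; u=0·1.25+1/4·3.25+1/4·(-0.75)=0.625; next y=3/10·0.75+3/4·0.625=0.69375
n=2: y=0.69375, sp=3, e=sp−y=2.30625; I=5.55625, D=e−e_prev=1.05625; u=0·2.30625+1/4·5.55625+1/4·1.05625=1.653125; next y=3/10·0.69375+3/4·1.653125≈1.447969
n=3: y≈1.447969, sp=3, e=sp−y≈1.552031; I≈7.108281, D=e−e_prev≈-0.754219; u=0·1.552031+1/4·7.108281+1/4·(-0.754219)≈1.588516; next y=3/10·1.447969+3/4·1.588516≈1.625777
n=4: y≈1.625777, sp=3, e=sp−y≈1.374223; I≈8.482504, D=e−e_prev≈-0.177809; u=0·1.374223+1/4·8.482504+1/4·(-0.177809)≈2.076174; next y=3/10·1.625777+3/4·2.076174≈2.044864
n=5: y≈2.044864, sp=3, e=sp−y≈0.955136; I≈9.437640, D=e−e_prev≈-0.419086; u=0·0.955136+1/4·9.437640+1/4·(-0.419086)≈2.254639; next y=3/10·2.044864+3/4·2.254639≈2.304438
n=6: y≈2.304438, sp=-1, e=sp−y≈-3.304438; I≈6.133202, D=e−e_prev≈-4.259574; u=0·(-3.304438)+1/4·6.133202+1/4·(-4.259574)≈0.468407; next y=3/10·2.304438+3/4·0.468407≈1.042637
n=7: y≈1.042637, sp=-1, e=sp−y≈-2.042637; I≈4.090566, D=e−e_prev≈1.261801; u=0·(-2.042637)+1/4·4.090566+1/4·1.261801≈1.338092; next y=3/10·1.042637+3/4·1.338092≈1.316360
n=8: y≈1.316360, sp=-1, e=sp−y≈-2.316360; I≈1.774206, D=e−e_prev≈-0.273723; u=0·(-2.316360)+1/4·1.774206+1/4·(-0.273723)≈0.375121; next y=3/10·1.316360+3/4·0.375121≈0.676248
n=9: y≈0.676248, sp=-1, e=sp−y≈-1.676248; I≈0.097957, D=e−e_prev≈0.640111; u=0·(-1.676248)+1/4·0.097957+1/4·0.640111≈0.184517; next y=3/10·0.676248+3/4·0.184517≈0.341262
n=10: y≈0.341262, sp=-1, e=sp−y≈-1.341262; I≈-1.243305, D=e−e_prev≈0.334986; u=0·(-1.341262)+1/4·(-1.243305)+1/4·0.334986≈-0.227080; next y=3/10·0.341262+3/4·(-0.227080)≈-0.067931
n=11: y≈-0.067931, sp=-1, e=sp−y≈-0.932069; I≈-2.175374, D=e−e_prev≈0.409194; u=0·(-0.932069)+1/4·(-2.175374)+1/4·0.409194≈-0.441545; next y=3/10·(-0.067931)+3/4·(-0.441545)≈-0.351538
n=12: y≈-0.351538, sp=-1, e=sp−y≈-0.648462; I≈-2.823836, D=e−e_prev≈0.283607; u=0·(-0.648462)+1/4·(-2.823836)+1/4·0.283607≈-0.635057; next y=3/10·(-0.351538)+3/4·(-0.635057)≈-0.581754

0 2 1.000 0.000
1 2 0.625 0.750
2 3 1.653 0.694
3 3 1.589 1.448
4 3 2.076 1.626
5 3 2.255 2.045
6 -1 0.468 2.304
7 -1 1.338 1.043
8 -1 0.375 1.316
9 -1 0.185 0.676
10 -1 -0.227 0.341
11 -1 -0.442 -0.068
12 -1 -0.635 -0.352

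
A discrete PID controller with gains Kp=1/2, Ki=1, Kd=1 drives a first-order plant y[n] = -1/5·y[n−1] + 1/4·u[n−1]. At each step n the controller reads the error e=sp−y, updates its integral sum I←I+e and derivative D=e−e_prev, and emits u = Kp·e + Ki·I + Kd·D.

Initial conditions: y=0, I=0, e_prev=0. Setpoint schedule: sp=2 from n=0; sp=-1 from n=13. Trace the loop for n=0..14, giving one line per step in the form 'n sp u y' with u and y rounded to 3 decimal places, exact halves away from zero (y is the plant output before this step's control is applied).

(exact arithmetic carried between steps; '≈' marks a value shown rounded to 6 d.p. or computed from one; I and e_prev carry over from the previous line; the table rounds u and y to 3 d.p., halves away from zero)
n=0: y=0, sp=2, e=sp−y=2; I=2, D=e−e_prev=2; u=1/2·2+1·2+1·2=5; next y=-1/5·0+1/4·5=1.25
n=1: y=1.25, sp=2, e=sp−y=0.75; I=2.75, D=e−e_prev=-1.25; u=1/2·0.75+1·2.75+1·(-1.25)=1.875; next y=-1/5·1.25+1/4·1.875=0.21875
n=2: y=0.21875, sp=2, e=sp−y=1.78125; I=4.53125, D=e−e_prev=1.03125; u=1/2·1.78125+1·4.53125+1·1.03125=6.453125; next y=-1/5·0.21875+1/4·6.453125≈1.569531
n=3: y≈1.569531, sp=2, e=sp−y≈0.430469; I≈4.961719, D=e−e_prev≈-1.350781; u=1/2·0.430469+1·4.961719+1·(-1.350781)≈3.826172; next y=-1/5·1.569531+1/4·3.826172≈0.642637
n=4: y≈0.642637, sp=2, e=sp−y≈1.357363; I≈6.319082, D=e−e_prev≈0.926895; u=1/2·1.357363+1·6.319082+1·0.926895≈7.924658; next y=-1/5·0.642637+1/4·7.924658≈1.852637
n=5: y≈1.852637, sp=2, e=sp−y≈0.147363; I≈6.466445, D=e−e_prev≈-1.210000; u=1/2·0.147363+1·6.466445+1·(-1.210000)≈5.330126; next y=-1/5·1.852637+1/4·5.330126≈0.962004
n=6: y≈0.962004, sp=2, e=sp−y≈1.037996; I≈7.504441, D=e−e_prev≈0.890633; u=1/2·1.037996+1·7.504441+1·0.890633≈8.914072; next y=-1/5·0.962004+1/4·8.914072≈2.036117
n=7: y≈2.036117, sp=2, e=sp−y≈-0.036117; I≈7.468324, D=e−e_prev≈-1.074113; u=1/2·(-0.036117)+1·7.468324+1·(-1.074113)≈6.376152; next y=-1/5·2.036117+1/4·6.376152≈1.186815
n=8: y≈1.186815, sp=2, e=sp−y≈0.813185; I≈8.281509, D=e−e_prev≈0.849303; u=1/2·0.813185+1·8.281509+1·0.849303≈9.537405; next y=-1/5·1.186815+1/4·9.537405≈2.146988
n=9: y≈2.146988, sp=2, e=sp−y≈-0.146988; I≈8.134521, D=e−e_prev≈-0.960174; u=1/2·(-0.146988)+1·8.134521+1·(-0.960174)≈7.100853; next y=-1/5·2.146988+1/4·7.100853≈1.345816
n=10: y≈1.345816, sp=2, e=sp−y≈0.654184; I≈8.788705, D=e−e_prev≈0.801173; u=1/2·0.654184+1·8.788705+1·0.801173≈9.916970; next y=-1/5·1.345816+1/4·9.916970≈2.210079
n=11: y≈2.210079, sp=2, e=sp−y≈-0.210079; I≈8.578626, D=e−e_prev≈-0.864264; u=1/2·(-0.210079)+1·8.578626+1·(-0.864264)≈7.609322; next y=-1/5·2.210079+1/4·7.609322≈1.460315
n=12: y≈1.460315, sp=2, e=sp−y≈0.539685; I≈9.118311, D=e−e_prev≈0.749765; u=1/2·0.539685+1·9.118311+1·0.749765≈10.137918; next y=-1/5·1.460315+1/4·10.137918≈2.242417
n=13: y≈2.242417, sp=-1, e=sp−y≈-3.242417; I≈5.875894, D=e−e_prev≈-3.782102; u=1/2·(-3.242417)+1·5.875894+1·(-3.782102)≈0.472584; next y=-1/5·2.242417+1/4·0.472584≈-0.330337
n=14: y≈-0.330337, sp=-1, e=sp−y≈-0.669663; I≈5.206232, D=e−e_prev≈2.572754; u=1/2·(-0.669663)+1·5.206232+1·2.572754≈7.444154; next y=-1/5·(-0.330337)+1/4·7.444154≈1.927106

0 2 5.000 0.000
1 2 1.875 1.250
2 2 6.453 0.219
3 2 3.826 1.570
4 2 7.925 0.643
5 2 5.330 1.853
6 2 8.914 0.962
7 2 6.376 2.036
8 2 9.537 1.187
9 2 7.101 2.147
10 2 9.917 1.346
11 2 7.609 2.210
12 2 10.138 1.460
13 -1 0.473 2.242
14 -1 7.444 -0.330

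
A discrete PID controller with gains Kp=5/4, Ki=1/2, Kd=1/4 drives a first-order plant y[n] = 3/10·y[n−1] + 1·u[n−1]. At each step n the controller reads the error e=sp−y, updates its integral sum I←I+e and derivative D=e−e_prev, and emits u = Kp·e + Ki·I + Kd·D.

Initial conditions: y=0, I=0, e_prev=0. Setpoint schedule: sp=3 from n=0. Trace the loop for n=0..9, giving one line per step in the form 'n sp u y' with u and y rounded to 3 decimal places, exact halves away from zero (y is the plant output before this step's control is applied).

0 3 6.000 0.000
1 3 -5.250 6.000
2 3 13.650 -3.450
3 3 -17.618 12.615
4 3 34.487 -13.833
5 3 -52.049 30.337
6 3 91.895 -42.948
7 3 -147.369 79.011
8 3 250.469 -123.666
9 3 -410.938 213.369

(exact arithmetic carried between steps; '≈' marks a value shown rounded to 6 d.p. or computed from one; I and e_prev carry over from the previous line; the table rounds u and y to 3 d.p., halves away from zero)
n=0: y=0, sp=3, e=sp−y=3; I=3, D=e−e_prev=3; u=5/4·3+1/2·3+1/4·3=6; next y=3/10·0+1·6=6
n=1: y=6, sp=3, e=sp−y=-3; I=0, D=e−e_prev=-6; u=5/4·(-3)+1/2·0+1/4·(-6)=-5.25; next y=3/10·6+1·(-5.25)=-3.45
n=2: y=-3.45, sp=3, e=sp−y=6.45; I=6.45, D=e−e_prev=9.45; u=5/4·6.45+1/2·6.45+1/4·9.45=13.65; next y=3/10·(-3.45)+1·13.65=12.615
n=3: y=12.615, sp=3, e=sp−y=-9.615; I=-3.165, D=e−e_prev=-16.065; u=5/4·(-9.615)+1/2·(-3.165)+1/4·(-16.065)=-17.6175; next y=3/10·12.615+1·(-17.6175)=-13.833
n=4: y=-13.833, sp=3, e=sp−y=16.833; I=13.668, D=e−e_prev=26.448; u=5/4·16.833+1/2·13.668+1/4·26.448=34.48725; next y=3/10·(-13.833)+1·34.48725=30.33735
n=5: y=30.33735, sp=3, e=sp−y=-27.33735; I=-13.66935, D=e−e_prev=-44.17035; u=5/4·(-27.33735)+1/2·(-13.66935)+1/4·(-44.17035)=-52.04895; next y=3/10·30.33735+1·(-52.04895)=-42.947745
n=6: y=-42.947745, sp=3, e=sp−y=45.947745; I=32.278395, D=e−e_prev=73.285095; u=5/4·45.947745+1/2·32.278395+1/4·73.285095≈91.895153; next y=3/10·(-42.947745)+1·91.895153≈79.010829
n=7: y=79.010829, sp=3, e=sp−y=-76.010829; I=-43.732434, D=e−e_prev=-121.958574; u=5/4·(-76.010829)+1/2·(-43.732434)+1/4·(-121.958574)≈-147.369397; next y=3/10·79.010829+1·(-147.369397)≈-123.666148
n=8: y≈-123.666148, sp=3, e=sp−y≈126.666148; I≈82.933714, D=e−e_prev≈202.676977; u=5/4·126.666148+1/2·82.933714+1/4·202.676977≈250.468786; next y=3/10·(-123.666148)+1·250.468786≈213.368942
n=9: y≈213.368942, sp=3, e=sp−y≈-210.368942; I≈-127.435228, D=e−e_prev≈-337.035090; u=5/4·(-210.368942)+1/2·(-127.435228)+1/4·(-337.035090)≈-410.937564; next y=3/10·213.368942+1·(-410.937564)≈-346.926881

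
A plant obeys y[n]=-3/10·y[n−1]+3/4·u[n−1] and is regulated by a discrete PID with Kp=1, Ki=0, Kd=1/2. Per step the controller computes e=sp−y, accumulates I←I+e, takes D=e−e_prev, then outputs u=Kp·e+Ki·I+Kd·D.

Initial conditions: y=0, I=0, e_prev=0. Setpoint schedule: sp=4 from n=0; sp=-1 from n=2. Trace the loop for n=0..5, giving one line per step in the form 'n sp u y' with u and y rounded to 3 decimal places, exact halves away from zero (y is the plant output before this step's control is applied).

0 4 6.000 0.000
1 4 -2.750 4.500
2 -1 3.869 -3.413
3 -1 -8.594 3.925
4 -1 12.398 -7.623
5 -1 -22.189 11.585

(exact arithmetic carried between steps; '≈' marks a value shown rounded to 6 d.p. or computed from one; I and e_prev carry over from the previous line; the table rounds u and y to 3 d.p., halves away from zero)
n=0: y=0, sp=4, e=sp−y=4; I=4, D=e−e_prev=4; u=1·4+0·4+1/2·4=6; next y=-3/10·0+3/4·6=4.5
n=1: y=4.5, sp=4, e=sp−y=-0.5; I=3.5, D=e−e_prev=-4.5; u=1·(-0.5)+0·3.5+1/2·(-4.5)=-2.75; next y=-3/10·4.5+3/4·(-2.75)=-3.4125
n=2: y=-3.4125, sp=-1, e=sp−y=2.4125; I=5.9125, D=e−e_prev=2.9125; u=1·2.4125+0·5.9125+1/2·2.9125=3.86875; next y=-3/10·(-3.4125)+3/4·3.86875≈3.925313
n=3: y≈3.925313, sp=-1, e=sp−y≈-4.925313; I≈0.987188, D=e−e_prev≈-7.337813; u=1·(-4.925313)+0·0.987188+1/2·(-7.337813)≈-8.594219; next y=-3/10·3.925313+3/4·(-8.594219)≈-7.623258
n=4: y≈-7.623258, sp=-1, e=sp−y≈6.623258; I≈7.610445, D=e−e_prev≈11.548570; u=1·6.623258+0·7.610445+1/2·11.548570≈12.397543; next y=-3/10·(-7.623258)+3/4·12.397543≈11.585135
n=5: y≈11.585135, sp=-1, e=sp−y≈-12.585135; I≈-4.974689, D=e−e_prev≈-19.208392; u=1·(-12.585135)+0·(-4.974689)+1/2·(-19.208392)≈-22.189331; next y=-3/10·11.585135+3/4·(-22.189331)≈-20.117538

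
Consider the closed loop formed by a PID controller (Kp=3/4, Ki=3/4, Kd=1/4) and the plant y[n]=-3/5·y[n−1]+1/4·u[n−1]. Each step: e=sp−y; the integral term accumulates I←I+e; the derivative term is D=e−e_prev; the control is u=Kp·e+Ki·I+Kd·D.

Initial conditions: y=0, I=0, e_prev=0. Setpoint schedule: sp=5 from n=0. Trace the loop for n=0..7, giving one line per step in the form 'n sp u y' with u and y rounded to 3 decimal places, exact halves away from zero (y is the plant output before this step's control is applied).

0 5 8.750 0.000
1 5 7.422 2.188
2 5 12.956 0.543
3 5 11.740 2.913
4 5 16.918 1.187
5 5 15.268 3.517
6 5 20.132 1.707
7 5 18.120 4.009

(exact arithmetic carried between steps; '≈' marks a value shown rounded to 6 d.p. or computed from one; I and e_prev carry over from the previous line; the table rounds u and y to 3 d.p., halves away from zero)
n=0: y=0, sp=5, e=sp−y=5; I=5, D=e−e_prev=5; u=3/4·5+3/4·5+1/4·5=8.75; next y=-3/5·0+1/4·8.75=2.1875
n=1: y=2.1875, sp=5, e=sp−y=2.8125; I=7.8125, D=e−e_prev=-2.1875; u=3/4·2.8125+3/4·7.8125+1/4·(-2.1875)=7.421875; next y=-3/5·2.1875+1/4·7.421875≈0.542969
n=2: y≈0.542969, sp=5, e=sp−y≈4.457031; I≈12.269531, D=e−e_prev≈1.644531; u=3/4·4.457031+3/4·12.269531+1/4·1.644531≈12.956055; next y=-3/5·0.542969+1/4·12.956055≈2.913232
n=3: y≈2.913232, sp=5, e=sp−y≈2.086768; I≈14.356299, D=e−e_prev≈-2.370264; u=3/4·2.086768+3/4·14.356299+1/4·(-2.370264)≈11.739734; next y=-3/5·2.913232+1/4·11.739734≈1.186994
n=4: y≈1.186994, sp=5, e=sp−y≈3.813006; I≈18.169305, D=e−e_prev≈1.726238; u=3/4·3.813006+3/4·18.169305+1/4·1.726238≈16.918293; next y=-3/5·1.186994+1/4·16.918293≈3.517377
n=5: y≈3.517377, sp=5, e=sp−y≈1.482623; I≈19.651928, D=e−e_prev≈-2.330383; u=3/4·1.482623+3/4·19.651928+1/4·(-2.330383)≈15.268318; next y=-3/5·3.517377+1/4·15.268318≈1.706653
n=6: y≈1.706653, sp=5, e=sp−y≈3.293347; I≈22.945275, D=e−e_prev≈1.810723; u=3/4·3.293347+3/4·22.945275+1/4·1.810723≈20.131647; next y=-3/5·1.706653+1/4·20.131647≈4.008920
n=7: y≈4.008920, sp=5, e=sp−y≈0.991080; I≈23.936355, D=e−e_prev≈-2.302266; u=3/4·0.991080+3/4·23.936355+1/4·(-2.302266)≈18.120010; next y=-3/5·4.008920+1/4·18.120010≈2.124651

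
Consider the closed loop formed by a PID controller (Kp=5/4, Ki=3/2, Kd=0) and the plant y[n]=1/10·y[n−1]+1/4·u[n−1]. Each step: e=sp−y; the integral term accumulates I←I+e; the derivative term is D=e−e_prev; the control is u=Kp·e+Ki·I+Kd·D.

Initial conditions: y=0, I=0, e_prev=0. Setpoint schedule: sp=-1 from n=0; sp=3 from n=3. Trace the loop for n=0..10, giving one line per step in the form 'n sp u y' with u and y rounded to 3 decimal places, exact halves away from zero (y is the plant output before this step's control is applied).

0 -1 -2.750 0.000
1 -1 -2.359 -0.688
2 -1 -2.908 -0.659
3 3 7.949 -0.793
4 3 6.211 1.908
5 3 8.301 1.744
6 3 8.794 2.250
7 3 9.442 2.424
8 3 9.813 2.603
9 3 10.104 2.714
10 3 10.303 2.797

(exact arithmetic carried between steps; '≈' marks a value shown rounded to 6 d.p. or computed from one; I and e_prev carry over from the previous line; the table rounds u and y to 3 d.p., halves away from zero)
n=0: y=0, sp=-1, e=sp−y=-1; I=-1, D=e−e_prev=-1; u=5/4·(-1)+3/2·(-1)+0·(-1)=-2.75; next y=1/10·0+1/4·(-2.75)=-0.6875
n=1: y=-0.6875, sp=-1, e=sp−y=-0.3125; I=-1.3125, D=e−e_prev=0.6875; u=5/4·(-0.3125)+3/2·(-1.3125)+0·0.6875=-2.359375; next y=1/10·(-0.6875)+1/4·(-2.359375)≈-0.658594
n=2: y≈-0.658594, sp=-1, e=sp−y≈-0.341406; I≈-1.653906, D=e−e_prev≈-0.028906; u=5/4·(-0.341406)+3/2·(-1.653906)+0·(-0.028906)≈-2.907617; next y=1/10·(-0.658594)+1/4·(-2.907617)≈-0.792764
n=3: y≈-0.792764, sp=3, e=sp−y≈3.792764; I≈2.138857, D=e−e_prev≈4.134170; u=5/4·3.792764+3/2·2.138857+0·4.134170≈7.949241; next y=1/10·(-0.792764)+1/4·7.949241≈1.908034
n=4: y≈1.908034, sp=3, e=sp−y≈1.091966; I≈3.230824, D=e−e_prev≈-2.700797; u=5/4·1.091966+3/2·3.230824+0·(-2.700797)≈6.211193; next y=1/10·1.908034+1/4·6.211193≈1.743602
n=5: y≈1.743602, sp=3, e=sp−y≈1.256398; I≈4.487222, D=e−e_prev≈0.164432; u=5/4·1.256398+3/2·4.487222+0·0.164432≈8.301331; next y=1/10·1.743602+1/4·8.301331≈2.249693
n=6: y≈2.249693, sp=3, e=sp−y≈0.750307; I≈5.237529, D=e−e_prev≈-0.506091; u=5/4·0.750307+3/2·5.237529+0·(-0.506091)≈8.794178; next y=1/10·2.249693+1/4·8.794178≈2.423514
n=7: y≈2.423514, sp=3, e=sp−y≈0.576486; I≈5.814015, D=e−e_prev≈-0.173821; u=5/4·0.576486+3/2·5.814015+0·(-0.173821)≈9.441631; next y=1/10·2.423514+1/4·9.441631≈2.602759
n=8: y≈2.602759, sp=3, e=sp−y≈0.397241; I≈6.211256, D=e−e_prev≈-0.179245; u=5/4·0.397241+3/2·6.211256+0·(-0.179245)≈9.813436; next y=1/10·2.602759+1/4·9.813436≈2.713635
n=9: y≈2.713635, sp=3, e=sp−y≈0.286365; I≈6.497621, D=e−e_prev≈-0.110876; u=5/4·0.286365+3/2·6.497621+0·(-0.110876)≈10.104389; next y=1/10·2.713635+1/4·10.104389≈2.797461
n=10: y≈2.797461, sp=3, e=sp−y≈0.202539; I≈6.700161, D=e−e_prev≈-0.083826; u=5/4·0.202539+3/2·6.700161+0·(-0.083826)≈10.303415; next y=1/10·2.797461+1/4·10.303415≈2.855600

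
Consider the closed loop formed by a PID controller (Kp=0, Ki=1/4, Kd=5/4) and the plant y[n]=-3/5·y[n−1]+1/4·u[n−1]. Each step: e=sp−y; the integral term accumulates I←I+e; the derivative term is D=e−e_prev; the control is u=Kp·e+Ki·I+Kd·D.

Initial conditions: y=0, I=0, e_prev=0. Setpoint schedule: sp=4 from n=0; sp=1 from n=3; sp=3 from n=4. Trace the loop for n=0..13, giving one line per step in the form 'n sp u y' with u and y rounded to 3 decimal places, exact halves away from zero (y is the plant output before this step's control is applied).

0 4 6.000 0.000
1 4 -0.250 1.500
2 4 5.944 -0.963
3 1 -4.933 2.063
4 3 12.136 -2.471
5 3 -5.147 4.517
6 3 15.979 -3.997
7 3 -8.497 6.393
8 3 22.170 -5.960
9 3 -13.649 9.119
10 3 30.673 -8.883
11 3 -21.681 12.998
12 3 42.498 -13.219
13 3 -33.882 18.556

(exact arithmetic carried between steps; '≈' marks a value shown rounded to 6 d.p. or computed from one; I and e_prev carry over from the previous line; the table rounds u and y to 3 d.p., halves away from zero)
n=0: y=0, sp=4, e=sp−y=4; I=4, D=e−e_prev=4; u=0·4+1/4·4+5/4·4=6; next y=-3/5·0+1/4·6=1.5
n=1: y=1.5, sp=4, e=sp−y=2.5; I=6.5, D=e−e_prev=-1.5; u=0·2.5+1/4·6.5+5/4·(-1.5)=-0.25; next y=-3/5·1.5+1/4·(-0.25)=-0.9625
n=2: y=-0.9625, sp=4, e=sp−y=4.9625; I=11.4625, D=e−e_prev=2.4625; u=0·4.9625+1/4·11.4625+5/4·2.4625=5.94375; next y=-3/5·(-0.9625)+1/4·5.94375≈2.063438
n=3: y≈2.063438, sp=1, e=sp−y≈-1.063438; I≈10.399063, D=e−e_prev≈-6.025938; u=0·(-1.063438)+1/4·10.399063+5/4·(-6.025938)≈-4.932656; next y=-3/5·2.063438+1/4·(-4.932656)≈-2.471227
n=4: y≈-2.471227, sp=3, e=sp−y≈5.471227; I≈15.870289, D=e−e_prev≈6.534664; u=0·5.471227+1/4·15.870289+5/4·6.534664≈12.135902; next y=-3/5·(-2.471227)+1/4·12.135902≈4.516712
n=5: y≈4.516712, sp=3, e=sp−y≈-1.516712; I≈14.353578, D=e−e_prev≈-6.987938; u=0·(-1.516712)+1/4·14.353578+5/4·(-6.987938)≈-5.146528; next y=-3/5·4.516712+1/4·(-5.146528)≈-3.996659
n=6: y≈-3.996659, sp=3, e=sp−y≈6.996659; I≈21.350237, D=e−e_prev≈8.513370; u=0·6.996659+1/4·21.350237+5/4·8.513370≈15.979272; next y=-3/5·(-3.996659)+1/4·15.979272≈6.392813
n=7: y≈6.392813, sp=3, e=sp−y≈-3.392813; I≈17.957423, D=e−e_prev≈-10.389472; u=0·(-3.392813)+1/4·17.957423+5/4·(-10.389472)≈-8.497485; next y=-3/5·6.392813+1/4·(-8.497485)≈-5.960059
n=8: y≈-5.960059, sp=3, e=sp−y≈8.960059; I≈26.917482, D=e−e_prev≈12.352873; u=0·8.960059+1/4·26.917482+5/4·12.352873≈22.170461; next y=-3/5·(-5.960059)+1/4·22.170461≈9.118651
n=9: y≈9.118651, sp=3, e=sp−y≈-6.118651; I≈20.798831, D=e−e_prev≈-15.078710; u=0·(-6.118651)+1/4·20.798831+5/4·(-15.078710)≈-13.648680; next y=-3/5·9.118651+1/4·(-13.648680)≈-8.883361
n=10: y≈-8.883361, sp=3, e=sp−y≈11.883361; I≈32.682192, D=e−e_prev≈18.002011; u=0·11.883361+1/4·32.682192+5/4·18.002011≈30.673062; next y=-3/5·(-8.883361)+1/4·30.673062≈12.998282
n=11: y≈12.998282, sp=3, e=sp−y≈-9.998282; I≈22.683910, D=e−e_prev≈-21.881642; u=0·(-9.998282)+1/4·22.683910+5/4·(-21.881642)≈-21.681075; next y=-3/5·12.998282+1/4·(-21.681075)≈-13.219238
n=12: y≈-13.219238, sp=3, e=sp−y≈16.219238; I≈38.903148, D=e−e_prev≈26.217520; u=0·16.219238+1/4·38.903148+5/4·26.217520≈42.497687; next y=-3/5·(-13.219238)+1/4·42.497687≈18.555965
n=13: y≈18.555965, sp=3, e=sp−y≈-15.555965; I≈23.347184, D=e−e_prev≈-31.775202; u=0·(-15.555965)+1/4·23.347184+5/4·(-31.775202)≈-33.882207; next y=-3/5·18.555965+1/4·(-33.882207)≈-19.604131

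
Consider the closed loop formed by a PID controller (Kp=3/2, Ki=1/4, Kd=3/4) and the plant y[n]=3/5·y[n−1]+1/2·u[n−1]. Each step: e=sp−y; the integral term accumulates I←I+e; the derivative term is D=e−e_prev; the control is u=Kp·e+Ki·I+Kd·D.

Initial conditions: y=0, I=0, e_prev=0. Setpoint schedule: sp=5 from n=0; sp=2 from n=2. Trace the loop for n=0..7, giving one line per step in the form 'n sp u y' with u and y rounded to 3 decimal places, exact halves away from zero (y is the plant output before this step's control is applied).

0 5 12.500 0.000
1 5 -5.625 6.250
2 2 4.531 0.938
3 2 -1.664 2.828
4 2 4.455 0.865
5 2 -1.438 2.746
6 2 4.330 0.929
7 2 -1.249 2.723

(exact arithmetic carried between steps; '≈' marks a value shown rounded to 6 d.p. or computed from one; I and e_prev carry over from the previous line; the table rounds u and y to 3 d.p., halves away from zero)
n=0: y=0, sp=5, e=sp−y=5; I=5, D=e−e_prev=5; u=3/2·5+1/4·5+3/4·5=12.5; next y=3/5·0+1/2·12.5=6.25
n=1: y=6.25, sp=5, e=sp−y=-1.25; I=3.75, D=e−e_prev=-6.25; u=3/2·(-1.25)+1/4·3.75+3/4·(-6.25)=-5.625; next y=3/5·6.25+1/2·(-5.625)=0.9375
n=2: y=0.9375, sp=2, e=sp−y=1.0625; I=4.8125, D=e−e_prev=2.3125; u=3/2·1.0625+1/4·4.8125+3/4·2.3125=4.53125; next y=3/5·0.9375+1/2·4.53125=2.828125
n=3: y=2.828125, sp=2, e=sp−y=-0.828125; I=3.984375, D=e−e_prev=-1.890625; u=3/2·(-0.828125)+1/4·3.984375+3/4·(-1.890625)≈-1.664063; next y=3/5·2.828125+1/2·(-1.664063)≈0.864844
n=4: y≈0.864844, sp=2, e=sp−y≈1.135156; I≈5.119531, D=e−e_prev≈1.963281; u=3/2·1.135156+1/4·5.119531+3/4·1.963281≈4.455078; next y=3/5·0.864844+1/2·4.455078≈2.746445
n=5: y≈2.746445, sp=2, e=sp−y≈-0.746445; I≈4.373086, D=e−e_prev≈-1.881602; u=3/2·(-0.746445)+1/4·4.373086+3/4·(-1.881602)≈-1.437598; next y=3/5·2.746445+1/2·(-1.437598)≈0.929068
n=6: y≈0.929068, sp=2, e=sp−y≈1.070932; I≈5.444018, D=e−e_prev≈1.817377; u=3/2·1.070932+1/4·5.444018+3/4·1.817377≈4.330435; next y=3/5·0.929068+1/2·4.330435≈2.722658
n=7: y≈2.722658, sp=2, e=sp−y≈-0.722658; I≈4.721359, D=e−e_prev≈-1.793590; u=3/2·(-0.722658)+1/4·4.721359+3/4·(-1.793590)≈-1.248840; next y=3/5·2.722658+1/2·(-1.248840)≈1.009175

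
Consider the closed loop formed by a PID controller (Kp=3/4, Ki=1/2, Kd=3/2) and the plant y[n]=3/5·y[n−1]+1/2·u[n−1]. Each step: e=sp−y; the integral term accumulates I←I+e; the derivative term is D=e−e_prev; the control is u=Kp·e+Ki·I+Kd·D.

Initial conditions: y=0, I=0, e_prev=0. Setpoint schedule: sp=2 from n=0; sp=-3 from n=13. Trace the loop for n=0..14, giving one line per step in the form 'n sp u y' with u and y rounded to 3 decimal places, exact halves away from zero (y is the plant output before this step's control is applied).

0 2 5.500 0.000
1 2 -4.063 2.750
2 2 8.298 -0.381
3 2 -7.038 3.920
4 2 12.444 -1.166
5 2 -11.997 5.522
6 2 18.845 -2.685
7 2 -19.989 7.811
8 2 28.927 -5.308
9 2 -32.711 11.279
10 2 44.914 -9.588
11 2 -52.896 16.704
12 2 70.297 -16.425
13 -3 -98.661 25.293
14 -3 120.752 -34.155

(exact arithmetic carried between steps; '≈' marks a value shown rounded to 6 d.p. or computed from one; I and e_prev carry over from the previous line; the table rounds u and y to 3 d.p., halves away from zero)
n=0: y=0, sp=2, e=sp−y=2; I=2, D=e−e_prev=2; u=3/4·2+1/2·2+3/2·2=5.5; next y=3/5·0+1/2·5.5=2.75
n=1: y=2.75, sp=2, e=sp−y=-0.75; I=1.25, D=e−e_prev=-2.75; u=3/4·(-0.75)+1/2·1.25+3/2·(-2.75)=-4.0625; next y=3/5·2.75+1/2·(-4.0625)=-0.38125
n=2: y=-0.38125, sp=2, e=sp−y=2.38125; I=3.63125, D=e−e_prev=3.13125; u=3/4·2.38125+1/2·3.63125+3/2·3.13125≈8.298438; next y=3/5·(-0.38125)+1/2·8.298438≈3.920469
n=3: y≈3.920469, sp=2, e=sp−y≈-1.920469; I≈1.710781, D=e−e_prev≈-4.301719; u=3/4·(-1.920469)+1/2·1.710781+3/2·(-4.301719)≈-7.037539; next y=3/5·3.920469+1/2·(-7.037539)≈-1.166488
n=4: y≈-1.166488, sp=2, e=sp−y≈3.166488; I≈4.877270, D=e−e_prev≈5.086957; u=3/4·3.166488+1/2·4.877270+3/2·5.086957≈12.443937; next y=3/5·(-1.166488)+1/2·12.443937≈5.522075
n=5: y≈5.522075, sp=2, e=sp−y≈-3.522075; I≈1.355194, D=e−e_prev≈-6.688564; u=3/4·(-3.522075)+1/2·1.355194+3/2·(-6.688564)≈-11.996805; next y=3/5·5.522075+1/2·(-11.996805)≈-2.685157
n=6: y≈-2.685157, sp=2, e=sp−y≈4.685157; I≈6.040351, D=e−e_prev≈8.207232; u=3/4·4.685157+1/2·6.040351+3/2·8.207232≈18.844892; next y=3/5·(-2.685157)+1/2·18.844892≈7.811352
n=7: y≈7.811352, sp=2, e=sp−y≈-5.811352; I≈0.229000, D=e−e_prev≈-10.496509; u=3/4·(-5.811352)+1/2·0.229000+3/2·(-10.496509)≈-19.988778; next y=3/5·7.811352+1/2·(-19.988778)≈-5.307578
n=8: y≈-5.307578, sp=2, e=sp−y≈7.307578; I≈7.536577, D=e−e_prev≈13.118930; u=3/4·7.307578+1/2·7.536577+3/2·13.118930≈28.927366; next y=3/5·(-5.307578)+1/2·28.927366≈11.279137
n=9: y≈11.279137, sp=2, e=sp−y≈-9.279137; I≈-1.742559, D=e−e_prev≈-16.586714; u=3/4·(-9.279137)+1/2·(-1.742559)+3/2·(-16.586714)≈-32.710703; next y=3/5·11.279137+1/2·(-32.710703)≈-9.587870
n=10: y≈-9.587870, sp=2, e=sp−y≈11.587870; I≈9.845311, D=e−e_prev≈20.867006; u=3/4·11.587870+1/2·9.845311+3/2·20.867006≈44.914067; next y=3/5·(-9.587870)+1/2·44.914067≈16.704312
n=11: y≈16.704312, sp=2, e=sp−y≈-14.704312; I≈-4.859001, D=e−e_prev≈-26.292181; u=3/4·(-14.704312)+1/2·(-4.859001)+3/2·(-26.292181)≈-52.896006; next y=3/5·16.704312+1/2·(-52.896006)≈-16.425416
n=12: y≈-16.425416, sp=2, e=sp−y≈18.425416; I≈13.566415, D=e−e_prev≈33.129728; u=3/4·18.425416+1/2·13.566415+3/2·33.129728≈70.296861; next y=3/5·(-16.425416)+1/2·70.296861≈25.293181
n=13: y≈25.293181, sp=-3, e=sp−y≈-28.293181; I≈-14.726766, D=e−e_prev≈-46.718597; u=3/4·(-28.293181)+1/2·(-14.726766)+3/2·(-46.718597)≈-98.661164; next y=3/5·25.293181+1/2·(-98.661164)≈-34.154674
n=14: y≈-34.154674, sp=-3, e=sp−y≈31.154674; I≈16.427908, D=e−e_prev≈59.447855; u=3/4·31.154674+1/2·16.427908+3/2·59.447855≈120.751741; next y=3/5·(-34.154674)+1/2·120.751741≈39.883066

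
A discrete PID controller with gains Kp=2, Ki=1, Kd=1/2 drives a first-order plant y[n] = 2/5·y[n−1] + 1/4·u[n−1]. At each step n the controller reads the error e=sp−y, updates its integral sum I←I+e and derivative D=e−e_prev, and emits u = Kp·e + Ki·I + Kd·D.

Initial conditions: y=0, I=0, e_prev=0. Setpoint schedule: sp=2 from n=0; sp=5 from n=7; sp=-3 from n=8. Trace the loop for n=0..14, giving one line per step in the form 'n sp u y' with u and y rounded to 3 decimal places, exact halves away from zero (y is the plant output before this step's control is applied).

(exact arithmetic carried between steps; '≈' marks a value shown rounded to 6 d.p. or computed from one; I and e_prev carry over from the previous line; the table rounds u and y to 3 d.p., halves away from zero)
n=0: y=0, sp=2, e=sp−y=2; I=2, D=e−e_prev=2; u=2·2+1·2+1/2·2=7; next y=2/5·0+1/4·7=1.75
n=1: y=1.75, sp=2, e=sp−y=0.25; I=2.25, D=e−e_prev=-1.75; u=2·0.25+1·2.25+1/2·(-1.75)=1.875; next y=2/5·1.75+1/4·1.875=1.16875
n=2: y=1.16875, sp=2, e=sp−y=0.83125; I=3.08125, D=e−e_prev=0.58125; u=2·0.83125+1·3.08125+1/2·0.58125=5.034375; next y=2/5·1.16875+1/4·5.034375≈1.726094
n=3: y≈1.726094, sp=2, e=sp−y≈0.273906; I≈3.355156, D=e−e_prev≈-0.557344; u=2·0.273906+1·3.355156+1/2·(-0.557344)≈3.624297; next y=2/5·1.726094+1/4·3.624297≈1.596512
n=4: y≈1.596512, sp=2, e=sp−y≈0.403488; I≈3.758645, D=e−e_prev≈0.129582; u=2·0.403488+1·3.758645+1/2·0.129582≈4.630412; next y=2/5·1.596512+1/4·4.630412≈1.796208
n=5: y≈1.796208, sp=2, e=sp−y≈0.203792; I≈3.962437, D=e−e_prev≈-0.199696; u=2·0.203792+1·3.962437+1/2·(-0.199696)≈4.270173; next y=2/5·1.796208+1/4·4.270173≈1.786026
n=6: y≈1.786026, sp=2, e=sp−y≈0.213974; I≈4.176410, D=e−e_prev≈0.010181; u=2·0.213974+1·4.176410+1/2·0.010181≈4.609448; next y=2/5·1.786026+1/4·4.609448≈1.866773
n=7: y≈1.866773, sp=5, e=sp−y≈3.133227; I≈7.309638, D=e−e_prev≈2.919254; u=2·3.133227+1·7.309638+1/2·2.919254≈15.035719; next y=2/5·1.866773+1/4·15.035719≈4.505639
n=8: y≈4.505639, sp=-3, e=sp−y≈-7.505639; I≈-0.196001, D=e−e_prev≈-10.638866; u=2·(-7.505639)+1·(-0.196001)+1/2·(-10.638866)≈-20.526712; next y=2/5·4.505639+1/4·(-20.526712)≈-3.329422
n=9: y≈-3.329422, sp=-3, e=sp−y≈0.329422; I≈0.133421, D=e−e_prev≈7.835061; u=2·0.329422+1·0.133421+1/2·7.835061≈4.709797; next y=2/5·(-3.329422)+1/4·4.709797≈-0.154320
n=10: y≈-0.154320, sp=-3, e=sp−y≈-2.845680; I≈-2.712259, D=e−e_prev≈-3.175103; u=2·(-2.845680)+1·(-2.712259)+1/2·(-3.175103)≈-9.991171; next y=2/5·(-0.154320)+1/4·(-9.991171)≈-2.559521
n=11: y≈-2.559521, sp=-3, e=sp−y≈-0.440479; I≈-3.152738, D=e−e_prev≈2.405201; u=2·(-0.440479)+1·(-3.152738)+1/2·2.405201≈-2.831097; next y=2/5·(-2.559521)+1/4·(-2.831097)≈-1.731582
n=12: y≈-1.731582, sp=-3, e=sp−y≈-1.268418; I≈-4.421156, D=e−e_prev≈-0.827938; u=2·(-1.268418)+1·(-4.421156)+1/2·(-0.827938)≈-7.371960; next y=2/5·(-1.731582)+1/4·(-7.371960)≈-2.535623
n=13: y≈-2.535623, sp=-3, e=sp−y≈-0.464377; I≈-4.885533, D=e−e_prev≈0.804041; u=2·(-0.464377)+1·(-4.885533)+1/2·0.804041≈-5.412267; next y=2/5·(-2.535623)+1/4·(-5.412267)≈-2.367316
n=14: y≈-2.367316, sp=-3, e=sp−y≈-0.632684; I≈-5.518217, D=e−e_prev≈-0.168307; u=2·(-0.632684)+1·(-5.518217)+1/2·(-0.168307)≈-6.867739; next y=2/5·(-2.367316)+1/4·(-6.867739)≈-2.663861

0 2 7.000 0.000
1 2 1.875 1.750
2 2 5.034 1.169
3 2 3.624 1.726
4 2 4.630 1.597
5 2 4.270 1.796
6 2 4.609 1.786
7 5 15.036 1.867
8 -3 -20.527 4.506
9 -3 4.710 -3.329
10 -3 -9.991 -0.154
11 -3 -2.831 -2.560
12 -3 -7.372 -1.732
13 -3 -5.412 -2.536
14 -3 -6.868 -2.367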